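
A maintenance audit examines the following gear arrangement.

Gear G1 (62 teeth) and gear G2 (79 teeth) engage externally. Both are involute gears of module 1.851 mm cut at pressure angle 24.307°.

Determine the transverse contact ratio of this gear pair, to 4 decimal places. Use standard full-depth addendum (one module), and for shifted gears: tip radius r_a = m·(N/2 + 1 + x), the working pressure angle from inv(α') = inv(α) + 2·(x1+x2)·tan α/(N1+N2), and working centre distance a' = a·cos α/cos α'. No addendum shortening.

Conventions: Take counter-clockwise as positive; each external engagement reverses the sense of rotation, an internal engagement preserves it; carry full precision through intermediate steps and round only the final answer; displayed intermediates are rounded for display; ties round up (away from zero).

recognized (one external pair, fixed centres): single-mesh tooth geometry, m = 1.851, N1 = 62, N2 = 79
base radii: r_b1 = 52.294346, r_b2 = 66.633118
tip radii: r_a1 = 59.232000, r_a2 = 74.965500
no profile shift: α' = α, a' = a
action lengths: √(r_a1²−r_b1²) = 27.816024, √(r_a2²−r_b2²) = 34.348999
base pitch p_b = π·m·cos α = 5.299598
CR = (27.816024 + 34.348999 − 130.495500·sin 24.30700°)/5.299598 = 1.594408
contact ratio ≈ 1.5944

1.5944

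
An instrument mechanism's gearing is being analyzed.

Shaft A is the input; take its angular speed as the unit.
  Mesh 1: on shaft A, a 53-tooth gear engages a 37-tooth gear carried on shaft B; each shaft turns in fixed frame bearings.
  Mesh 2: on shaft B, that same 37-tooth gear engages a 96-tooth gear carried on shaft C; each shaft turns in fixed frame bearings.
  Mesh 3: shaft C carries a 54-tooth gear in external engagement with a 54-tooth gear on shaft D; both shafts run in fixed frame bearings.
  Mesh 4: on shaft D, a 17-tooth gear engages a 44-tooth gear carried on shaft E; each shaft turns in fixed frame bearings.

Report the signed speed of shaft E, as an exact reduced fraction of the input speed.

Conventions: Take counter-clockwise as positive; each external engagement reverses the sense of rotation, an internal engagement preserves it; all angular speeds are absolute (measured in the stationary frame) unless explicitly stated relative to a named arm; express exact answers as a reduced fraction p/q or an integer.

4-mesh fixed-axis compound train (all bearings frame-fixed)
mesh 1 [53T→37T]: |ω|/ω_in = 1×53/37 = 53/37, sense flips to −
mesh 2 [37T→96T]: |ω|/ω_in = (53/37)×37/96 = 53/96, sense flips to +
mesh 3 [54T→54T]: |ω|/ω_in = (53/96)×54/54 = 53/96, sense flips to −
mesh 4 [17T→44T]: |ω|/ω_in = (53/96)×17/44 = 901/4224, sense flips to +
signed output speed (× input speed) = 901/4224

901/4224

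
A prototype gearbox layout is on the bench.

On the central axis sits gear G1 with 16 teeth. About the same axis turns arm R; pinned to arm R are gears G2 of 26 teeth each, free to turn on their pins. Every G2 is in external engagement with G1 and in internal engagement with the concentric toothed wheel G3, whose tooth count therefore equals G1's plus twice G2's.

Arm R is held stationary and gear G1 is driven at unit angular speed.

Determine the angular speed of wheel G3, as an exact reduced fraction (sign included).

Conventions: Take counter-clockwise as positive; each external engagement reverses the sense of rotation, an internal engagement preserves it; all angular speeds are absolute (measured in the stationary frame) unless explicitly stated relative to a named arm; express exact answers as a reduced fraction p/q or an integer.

-4/17

topology: planetary set — G1 16T / G2 26T / G3 68T, arm = carrier (Willis)
ring teeth: 16 + 2·26 = 68
16(ω_sun−ω_arm) = −68(ω_ring−ω_arm),  ω_arm = 0, ω_sun = 1
ω_ring = 0 − (16/68)(1−0) = -4/17
exact speed ratio = -4/17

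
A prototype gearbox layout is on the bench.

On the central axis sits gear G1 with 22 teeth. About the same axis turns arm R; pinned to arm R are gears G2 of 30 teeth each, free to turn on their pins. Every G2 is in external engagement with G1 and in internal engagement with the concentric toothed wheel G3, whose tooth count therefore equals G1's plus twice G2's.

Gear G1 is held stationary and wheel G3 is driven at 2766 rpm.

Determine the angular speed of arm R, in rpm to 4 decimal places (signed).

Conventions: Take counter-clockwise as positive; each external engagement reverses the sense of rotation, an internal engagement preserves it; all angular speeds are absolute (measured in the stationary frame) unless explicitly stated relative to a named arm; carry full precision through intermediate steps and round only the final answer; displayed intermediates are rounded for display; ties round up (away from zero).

+2180.8846 rpm

planetary set (22T centre, 30T on arm, 82T internal) — Willis relation
normalise by the input: solve with ω_ring = 1, then scale by 2766 rpm
ring teeth: 22 + 2·30 = 82
22(ω_sun−ω_arm) = −82(ω_ring−ω_arm),  ω_sun = 0, ω_ring = 1
22(0−ω_arm) = −82(1−ω_arm)  ⇒  104·ω_arm = 82  ⇒  ω_arm = 41/52
scale: ω_arm = 41/52 × 2766 rpm = +2180.8846 rpm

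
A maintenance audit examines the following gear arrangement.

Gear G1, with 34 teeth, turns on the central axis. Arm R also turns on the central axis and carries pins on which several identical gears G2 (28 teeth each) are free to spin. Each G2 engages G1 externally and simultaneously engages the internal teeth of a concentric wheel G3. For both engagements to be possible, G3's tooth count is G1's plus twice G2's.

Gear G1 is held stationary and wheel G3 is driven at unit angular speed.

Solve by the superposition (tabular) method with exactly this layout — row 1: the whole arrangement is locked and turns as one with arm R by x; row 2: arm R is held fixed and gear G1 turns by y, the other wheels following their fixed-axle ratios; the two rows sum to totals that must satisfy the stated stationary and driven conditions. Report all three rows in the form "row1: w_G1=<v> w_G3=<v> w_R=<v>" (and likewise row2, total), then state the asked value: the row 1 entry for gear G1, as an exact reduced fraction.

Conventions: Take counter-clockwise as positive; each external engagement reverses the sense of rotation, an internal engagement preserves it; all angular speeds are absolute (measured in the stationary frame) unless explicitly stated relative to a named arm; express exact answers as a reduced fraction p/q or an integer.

row1: w_G1=45/62 w_G3=45/62 w_R=45/62
row2: w_G1=-45/62 w_G3=17/62 w_R=0
total: w_G1=0 w_G3=1 w_R=45/62
asked value: 45/62

recognized (axles ride arm R): planetary set, 34/28/90 teeth
superposition row 1 [locked train]: every member turns x
row 2 — arm fixed, fixed-axis ratios: sun y, ring −(34/90)·y, arm 0
boundary: total ω_sun = x + y = 0 and total ω_ring = x − (34/90)·y = 1  ⇒  y = -45/62, x = 45/62
row 2 ring = −(34/90)·(-45/62) = 17/62
totals (row 1 + row 2): sun 45/62 + (-45/62) = 0, ring 45/62 + 17/62 = 1, arm 45/62 + 0 = 45/62
asked cell (row1, sun) = 45/62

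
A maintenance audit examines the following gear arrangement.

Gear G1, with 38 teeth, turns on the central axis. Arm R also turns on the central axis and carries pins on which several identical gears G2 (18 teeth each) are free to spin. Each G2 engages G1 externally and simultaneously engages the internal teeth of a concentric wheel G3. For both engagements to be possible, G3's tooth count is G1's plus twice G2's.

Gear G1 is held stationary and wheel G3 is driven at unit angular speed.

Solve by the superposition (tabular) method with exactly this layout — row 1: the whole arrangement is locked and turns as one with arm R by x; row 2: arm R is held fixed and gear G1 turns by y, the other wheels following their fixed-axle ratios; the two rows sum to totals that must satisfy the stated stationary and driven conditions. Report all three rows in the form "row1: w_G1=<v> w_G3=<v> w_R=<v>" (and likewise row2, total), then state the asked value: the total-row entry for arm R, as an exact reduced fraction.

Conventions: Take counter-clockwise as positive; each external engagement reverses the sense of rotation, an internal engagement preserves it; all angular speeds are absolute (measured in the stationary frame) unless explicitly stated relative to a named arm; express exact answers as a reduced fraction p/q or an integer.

class = planetary set [G3 = 38+2·18 = 74; Willis about the carrier]
row 1 — lock + rotate with arm: ω_sun = ω_ring = ω_arm = x
row 2: sun turns y, ring = −(38/74)·y, arm 0
boundary: total ω_sun = x + y = 0 and total ω_ring = x − (38/74)·y = 1  ⇒  y = -37/56, x = 37/56
row 2 ring = −(38/74)·(-37/56) = 19/56
totals (row 1 + row 2): sun 37/56 + (-37/56) = 0, ring 37/56 + 19/56 = 1, arm 37/56 + 0 = 37/56
asked cell (total, arm) = 37/56

row1: w_G1=37/56 w_G3=37/56 w_R=37/56
row2: w_G1=-37/56 w_G3=19/56 w_R=0
total: w_G1=0 w_G3=1 w_R=37/56
asked value: 37/56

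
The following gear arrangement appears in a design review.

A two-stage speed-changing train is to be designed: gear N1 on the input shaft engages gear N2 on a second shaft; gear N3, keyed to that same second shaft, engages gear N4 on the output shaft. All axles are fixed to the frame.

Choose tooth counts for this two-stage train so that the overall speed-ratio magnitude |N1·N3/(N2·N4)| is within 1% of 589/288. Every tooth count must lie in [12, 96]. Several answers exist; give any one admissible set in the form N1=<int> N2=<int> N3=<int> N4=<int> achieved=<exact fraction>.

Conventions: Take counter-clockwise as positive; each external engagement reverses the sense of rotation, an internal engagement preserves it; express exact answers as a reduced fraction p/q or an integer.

N1=19 N2=12 N3=31 N4=24 achieved=589/288

topology: fixed-axis compound train — 2 stages, target 589/288
target = 589/288 in lowest terms: an exact hit needs N1·N3 = k·589 and N2·N4 = k·288 for one integer k, every count in [12, 96]; additionally prefer no 1:1 stage (N1 ≠ N2, N3 ≠ N4)
k = 1: N1·N3 = 589 = 19·31, N2·N4 = 288 = 12·24
achieved = 19·31/(12·24) = 589/288; |achieved − target| = 0 ≤ 589/28800 ✓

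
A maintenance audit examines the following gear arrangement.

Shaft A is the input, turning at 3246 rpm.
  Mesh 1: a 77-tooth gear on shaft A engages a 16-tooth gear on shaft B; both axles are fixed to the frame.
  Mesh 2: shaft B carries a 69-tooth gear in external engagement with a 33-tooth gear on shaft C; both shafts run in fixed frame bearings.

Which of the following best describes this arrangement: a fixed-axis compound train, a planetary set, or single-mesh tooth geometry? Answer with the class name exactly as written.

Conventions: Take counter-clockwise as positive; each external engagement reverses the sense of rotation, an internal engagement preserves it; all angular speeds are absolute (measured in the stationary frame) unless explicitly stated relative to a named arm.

fixed-axis compound train

recognized (3 fixed axles, 2 meshes): fixed-axis compound train
classification: fixed-axis compound train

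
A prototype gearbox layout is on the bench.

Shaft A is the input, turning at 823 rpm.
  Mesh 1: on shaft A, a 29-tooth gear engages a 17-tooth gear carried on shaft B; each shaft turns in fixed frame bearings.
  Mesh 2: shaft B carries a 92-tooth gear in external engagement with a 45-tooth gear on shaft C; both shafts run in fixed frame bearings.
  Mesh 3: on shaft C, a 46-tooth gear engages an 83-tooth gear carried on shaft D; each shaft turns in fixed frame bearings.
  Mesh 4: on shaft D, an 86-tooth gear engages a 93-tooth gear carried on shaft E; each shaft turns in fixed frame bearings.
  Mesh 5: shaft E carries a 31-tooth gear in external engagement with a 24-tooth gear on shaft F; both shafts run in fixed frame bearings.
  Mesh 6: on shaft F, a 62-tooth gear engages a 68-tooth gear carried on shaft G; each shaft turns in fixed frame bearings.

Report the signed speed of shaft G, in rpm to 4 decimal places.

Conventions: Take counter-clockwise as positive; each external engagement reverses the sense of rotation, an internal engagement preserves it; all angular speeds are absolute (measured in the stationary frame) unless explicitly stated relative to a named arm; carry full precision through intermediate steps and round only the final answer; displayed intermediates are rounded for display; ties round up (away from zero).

class = fixed-axis compound train [6 meshes; 6 ratios multiply, 6 sense flips]
mesh 1 [29T→17T]: ω = 823.0000×29/17 = 1403.9412 rpm, sense flips to −
mesh 2 [92T→45T]: ω = 1403.9412×92/45 = 2870.2797 rpm, sense flips to +
mesh 3 [46T→83T]: ω = 2870.2797×46/83 = 1590.7574 rpm, sense flips to −
mesh 4 [86T→93T]: ω = 1590.7574×86/93 = 1471.0230 rpm, sense flips to +
mesh 5 [31T→24T]: ω = 1471.0230×31/24 = 1900.0714 rpm, sense flips to −
mesh 6 [62T→68T]: ω = 1900.0714×62/68 = 1732.4180 rpm, sense flips to +
signed output speed = +1732.4180 rpm

+1732.4180 rpm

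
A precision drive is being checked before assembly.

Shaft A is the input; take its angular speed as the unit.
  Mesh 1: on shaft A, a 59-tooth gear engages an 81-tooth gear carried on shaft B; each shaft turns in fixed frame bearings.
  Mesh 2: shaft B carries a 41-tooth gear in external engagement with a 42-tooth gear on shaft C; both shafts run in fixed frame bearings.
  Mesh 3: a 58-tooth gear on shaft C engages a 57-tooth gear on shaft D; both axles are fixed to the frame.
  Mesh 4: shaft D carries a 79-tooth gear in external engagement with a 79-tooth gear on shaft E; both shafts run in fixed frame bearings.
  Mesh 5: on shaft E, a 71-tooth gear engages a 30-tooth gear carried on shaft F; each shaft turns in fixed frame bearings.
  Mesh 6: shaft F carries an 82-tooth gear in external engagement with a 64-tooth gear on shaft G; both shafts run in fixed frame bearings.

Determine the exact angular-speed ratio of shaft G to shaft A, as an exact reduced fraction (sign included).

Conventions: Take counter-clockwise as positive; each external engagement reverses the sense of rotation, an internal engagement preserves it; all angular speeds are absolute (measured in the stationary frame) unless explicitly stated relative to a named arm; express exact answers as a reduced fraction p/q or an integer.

class = fixed-axis compound train [6 meshes; 6 ratios multiply, 6 sense flips]
mesh 1 [59T→81T]: running ratio 59/81, sense −
mesh 2 [41T→42T]: running ratio 2419/3402, sense +
mesh 3 [58T→57T]: running ratio 70151/96957, sense −
mesh 4 [79T→79T]: running ratio 70151/96957, sense +
mesh 5 [71T→30T]: running ratio 4980721/2908710, sense −
mesh 6 [82T→64T]: running ratio 204209561/93078720, sense +
ω_out/ω_in = 204209561/93078720

204209561/93078720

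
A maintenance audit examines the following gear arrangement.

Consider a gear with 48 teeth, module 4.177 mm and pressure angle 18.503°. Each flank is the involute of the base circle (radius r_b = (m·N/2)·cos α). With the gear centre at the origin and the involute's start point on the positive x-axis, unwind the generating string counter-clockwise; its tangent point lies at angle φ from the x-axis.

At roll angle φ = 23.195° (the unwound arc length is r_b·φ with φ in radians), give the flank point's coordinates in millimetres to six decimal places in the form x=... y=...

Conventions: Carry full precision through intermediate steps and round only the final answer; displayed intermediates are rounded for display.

x=102.539622 y=2.068161

recognized (one wheel, involute flank): single-mesh tooth geometry, m = 4.177, N = 48
pitch radius r_p = m·N/2 = 4.177·48/2 = 100.248000
base radius r_b = r_p·cos α = 100.248000·cos 18.503° = 95.065884
roll angle φ = 23.195° = 0.40482912 rad
x = r_b·(cos φ + φ·sin φ) = 102.539622
y = r_b·(sin φ − φ·cos φ) = 2.068161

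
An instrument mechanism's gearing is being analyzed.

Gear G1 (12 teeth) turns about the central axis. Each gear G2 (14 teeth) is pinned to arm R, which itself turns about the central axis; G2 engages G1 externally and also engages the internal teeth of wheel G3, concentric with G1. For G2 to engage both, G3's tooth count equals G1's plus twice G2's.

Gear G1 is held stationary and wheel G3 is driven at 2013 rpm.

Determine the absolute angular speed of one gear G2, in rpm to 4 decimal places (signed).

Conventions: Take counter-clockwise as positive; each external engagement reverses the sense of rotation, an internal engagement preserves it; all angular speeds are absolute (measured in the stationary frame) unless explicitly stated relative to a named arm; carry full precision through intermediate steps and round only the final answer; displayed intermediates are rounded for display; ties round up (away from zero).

planetary set (12T centre, 14T on arm, 40T internal) — Willis relation
normalise by the input: solve with ω_ring = 1, then scale by 2013 rpm
ring teeth: 12 + 2·14 = 40
12(ω_sun−ω_arm) = −40(ω_ring−ω_arm),  ω_sun = 0, ω_ring = 1
12(0−ω_arm) = −40(1−ω_arm)  ⇒  52·ω_arm = 40  ⇒  ω_arm = 10/13
sun–planet mesh: 12·(0−10/13) = −14·(ω_p−ω_arm)  ⇒  ω_p−ω_arm = 60/91
ω_p = 10/13 + 60/91 = 10/7
scale: ω_p = 10/7 × 2013 rpm = +2875.7143 rpm

+2875.7143 rpm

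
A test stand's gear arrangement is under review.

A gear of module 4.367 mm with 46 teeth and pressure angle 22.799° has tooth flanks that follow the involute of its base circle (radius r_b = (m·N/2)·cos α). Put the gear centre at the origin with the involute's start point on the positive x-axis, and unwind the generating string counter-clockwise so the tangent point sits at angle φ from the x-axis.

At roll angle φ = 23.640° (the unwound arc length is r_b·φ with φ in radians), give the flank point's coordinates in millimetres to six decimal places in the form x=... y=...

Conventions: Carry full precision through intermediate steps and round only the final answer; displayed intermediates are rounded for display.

x=100.142619 y=2.131192

class = single-mesh tooth geometry [base-circle involute, m = 4.367, 46T]
pitch radius r_p = m·N/2 = 4.367·46/2 = 100.441000
base radius r_b = r_p·cos α = 100.441000·cos 22.799° = 92.593536
roll angle φ = 23.640° = 0.41259584 rad
x = r_b·(cos φ + φ·sin φ) = 100.142619
y = r_b·(sin φ − φ·cos φ) = 2.131192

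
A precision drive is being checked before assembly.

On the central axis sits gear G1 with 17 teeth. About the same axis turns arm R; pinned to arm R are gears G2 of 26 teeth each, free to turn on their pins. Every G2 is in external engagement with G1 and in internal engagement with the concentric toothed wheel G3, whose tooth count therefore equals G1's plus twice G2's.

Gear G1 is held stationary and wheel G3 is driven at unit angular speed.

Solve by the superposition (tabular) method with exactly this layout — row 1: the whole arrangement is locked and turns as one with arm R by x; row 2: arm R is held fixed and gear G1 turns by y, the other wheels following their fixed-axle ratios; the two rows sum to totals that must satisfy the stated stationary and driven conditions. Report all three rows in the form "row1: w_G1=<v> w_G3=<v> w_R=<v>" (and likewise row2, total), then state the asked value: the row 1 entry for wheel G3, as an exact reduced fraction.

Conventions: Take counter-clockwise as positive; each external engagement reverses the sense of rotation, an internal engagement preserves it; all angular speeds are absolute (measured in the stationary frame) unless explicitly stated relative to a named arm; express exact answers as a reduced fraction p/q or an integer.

row1: w_G1=69/86 w_G3=69/86 w_R=69/86
row2: w_G1=-69/86 w_G3=17/86 w_R=0
total: w_G1=0 w_G3=1 w_R=69/86
asked value: 69/86

planetary set (17T centre, 26T on arm, 69T internal) — Willis relation
row 1 — lock + rotate with arm: ω_sun = ω_ring = ω_arm = x
superposition row 2 [arm held]: sun y, ring −(17/69)·y, arm 0
boundary: total ω_sun = x + y = 0 and total ω_ring = x − (17/69)·y = 1  ⇒  y = -69/86, x = 69/86
row 2 ring = −(17/69)·(-69/86) = 17/86
totals (row 1 + row 2): sun 69/86 + (-69/86) = 0, ring 69/86 + 17/86 = 1, arm 69/86 + 0 = 69/86
asked cell (row1, ring) = 69/86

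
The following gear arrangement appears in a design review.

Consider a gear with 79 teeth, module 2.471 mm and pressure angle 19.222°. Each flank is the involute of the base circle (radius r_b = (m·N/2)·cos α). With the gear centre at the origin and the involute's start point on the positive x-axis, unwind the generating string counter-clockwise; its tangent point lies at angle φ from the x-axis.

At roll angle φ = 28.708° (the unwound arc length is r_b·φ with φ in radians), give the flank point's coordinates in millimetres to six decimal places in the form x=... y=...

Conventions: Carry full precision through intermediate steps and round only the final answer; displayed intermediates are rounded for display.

x=103.015806 y=3.768202

class = single-mesh tooth geometry [base-circle involute, m = 2.471, 79T]
pitch radius r_p = m·N/2 = 2.471·79/2 = 97.604500
base radius r_b = r_p·cos α = 97.604500·cos 19.222° = 92.163052
roll angle φ = 28.708° = 0.50104912 rad
x = r_b·(cos φ + φ·sin φ) = 103.015806
y = r_b·(sin φ − φ·cos φ) = 3.768202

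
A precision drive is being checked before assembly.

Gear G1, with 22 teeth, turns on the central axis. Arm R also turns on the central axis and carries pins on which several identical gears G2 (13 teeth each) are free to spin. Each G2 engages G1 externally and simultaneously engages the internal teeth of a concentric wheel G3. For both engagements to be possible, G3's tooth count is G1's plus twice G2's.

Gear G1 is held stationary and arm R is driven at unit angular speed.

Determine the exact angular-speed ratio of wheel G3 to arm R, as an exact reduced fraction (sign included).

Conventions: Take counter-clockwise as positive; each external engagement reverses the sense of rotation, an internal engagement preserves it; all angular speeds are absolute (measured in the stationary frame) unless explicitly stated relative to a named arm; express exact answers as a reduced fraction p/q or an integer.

35/24

class = planetary set [G3 = 22+2·13 = 48; Willis about the carrier]
ring teeth: 22 + 2·13 = 48
22(ω_sun−ω_arm) = −48(ω_ring−ω_arm),  ω_sun = 0, ω_arm = 1
ω_ring = 1 − (22/48)(0−1) = 35/24
ω_out/ω_in = 35/24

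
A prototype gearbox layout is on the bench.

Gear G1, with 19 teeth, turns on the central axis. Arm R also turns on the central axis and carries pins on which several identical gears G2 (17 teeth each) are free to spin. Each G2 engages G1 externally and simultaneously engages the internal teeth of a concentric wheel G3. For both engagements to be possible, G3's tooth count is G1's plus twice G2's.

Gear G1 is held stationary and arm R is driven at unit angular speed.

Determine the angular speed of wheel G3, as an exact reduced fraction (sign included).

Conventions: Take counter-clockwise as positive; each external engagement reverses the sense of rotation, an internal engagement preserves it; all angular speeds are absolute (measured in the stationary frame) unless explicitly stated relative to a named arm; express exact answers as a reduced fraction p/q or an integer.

72/53

class = planetary set [G3 = 19+2·17 = 53; Willis about the carrier]
ring teeth: 19 + 2·17 = 53
19(ω_sun−ω_arm) = −53(ω_ring−ω_arm),  ω_sun = 0, ω_arm = 1
ω_ring = 1 − (19/53)(0−1) = 72/53
exact speed ratio = 72/53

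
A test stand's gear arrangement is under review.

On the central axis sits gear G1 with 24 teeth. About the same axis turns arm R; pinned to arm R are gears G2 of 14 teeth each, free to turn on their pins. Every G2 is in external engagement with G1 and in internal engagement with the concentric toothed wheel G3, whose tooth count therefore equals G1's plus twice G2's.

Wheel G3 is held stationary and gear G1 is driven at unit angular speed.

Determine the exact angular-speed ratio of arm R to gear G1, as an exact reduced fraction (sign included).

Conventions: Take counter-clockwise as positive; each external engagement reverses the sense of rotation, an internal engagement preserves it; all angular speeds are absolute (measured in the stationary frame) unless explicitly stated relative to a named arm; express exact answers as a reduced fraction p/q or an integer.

6/19

class = planetary set [G3 = 24+2·14 = 52; Willis about the carrier]
ring teeth: 24 + 2·14 = 52
24(ω_sun−ω_arm) = −52(ω_ring−ω_arm),  ω_ring = 0, ω_sun = 1
24(1−ω_arm) = −52(0−ω_arm)  ⇒  76·ω_arm = 24  ⇒  ω_arm = 6/19
ω_out/ω_in = 6/19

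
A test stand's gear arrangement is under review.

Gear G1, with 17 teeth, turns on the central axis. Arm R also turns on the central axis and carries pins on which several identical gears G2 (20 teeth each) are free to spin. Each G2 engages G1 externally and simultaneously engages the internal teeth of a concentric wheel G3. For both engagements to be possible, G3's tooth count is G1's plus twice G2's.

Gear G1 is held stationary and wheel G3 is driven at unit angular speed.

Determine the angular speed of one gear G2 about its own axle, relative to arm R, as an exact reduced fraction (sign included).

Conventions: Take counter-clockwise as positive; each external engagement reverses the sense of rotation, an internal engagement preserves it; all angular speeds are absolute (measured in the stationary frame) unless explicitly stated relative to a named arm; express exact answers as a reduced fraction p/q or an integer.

class = planetary set [G3 = 17+2·20 = 57; Willis about the carrier]
ring teeth: 17 + 2·20 = 57
17(ω_sun−ω_arm) = −57(ω_ring−ω_arm),  ω_sun = 0, ω_ring = 1
17(0−ω_arm) = −57(1−ω_arm)  ⇒  74·ω_arm = 57  ⇒  ω_arm = 57/74
sun–planet mesh: 17·(0−57/74) = −20·(ω_p−ω_arm)  ⇒  ω_p−ω_arm = 969/1480
exact speed ratio = 969/1480

969/1480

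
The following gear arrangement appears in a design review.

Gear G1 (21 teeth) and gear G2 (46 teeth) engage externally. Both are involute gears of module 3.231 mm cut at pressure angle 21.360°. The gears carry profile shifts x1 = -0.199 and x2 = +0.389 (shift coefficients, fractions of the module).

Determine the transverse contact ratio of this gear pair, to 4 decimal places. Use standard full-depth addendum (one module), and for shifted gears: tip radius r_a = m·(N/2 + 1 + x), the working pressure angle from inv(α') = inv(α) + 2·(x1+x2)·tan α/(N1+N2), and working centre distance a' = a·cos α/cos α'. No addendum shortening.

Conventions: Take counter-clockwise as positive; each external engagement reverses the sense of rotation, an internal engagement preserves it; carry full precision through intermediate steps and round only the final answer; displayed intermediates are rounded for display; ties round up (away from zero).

1.5796

topology: single-mesh involute geometry — m = 3.231, 21T/46T pair
base radii: r_b1 = 31.595168, r_b2 = 69.208464
tip radii: r_a1 = 36.513531, r_a2 = 78.800859
inv(α') = inv(21.360°) + 2·(-0.199+0.389)·tan α/(21+46) = 0.02050638  ⇒  α' = 22.15761°
a' = a·cos α / cos α' = 108.2385·cos 21.360°/cos 22.15761° = 108.841594
action lengths: √(r_a1²−r_b1²) = 18.302549, √(r_a2²−r_b2²) = 37.679755
base pitch p_b = π·m·cos α = 9.453252
CR = (18.302549 + 37.679755 − 108.841594·sin 22.15761°)/9.453252 = 1.579571
contact ratio ≈ 1.5796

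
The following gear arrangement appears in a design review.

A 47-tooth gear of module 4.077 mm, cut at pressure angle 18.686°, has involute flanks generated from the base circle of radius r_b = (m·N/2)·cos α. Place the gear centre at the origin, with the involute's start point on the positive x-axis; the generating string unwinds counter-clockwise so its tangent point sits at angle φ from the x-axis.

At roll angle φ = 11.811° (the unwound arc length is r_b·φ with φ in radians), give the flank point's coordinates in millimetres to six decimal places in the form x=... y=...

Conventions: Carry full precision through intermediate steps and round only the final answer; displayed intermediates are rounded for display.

x=92.667172 y=0.263885

recognized (one wheel, involute flank): single-mesh tooth geometry, m = 4.077, N = 47
pitch radius r_p = m·N/2 = 4.077·47/2 = 95.809500
base radius r_b = r_p·cos α = 95.809500·cos 18.686° = 90.759246
roll angle φ = 11.811° = 0.20614084 rad
x = r_b·(cos φ + φ·sin φ) = 92.667172
y = r_b·(sin φ − φ·cos φ) = 0.263885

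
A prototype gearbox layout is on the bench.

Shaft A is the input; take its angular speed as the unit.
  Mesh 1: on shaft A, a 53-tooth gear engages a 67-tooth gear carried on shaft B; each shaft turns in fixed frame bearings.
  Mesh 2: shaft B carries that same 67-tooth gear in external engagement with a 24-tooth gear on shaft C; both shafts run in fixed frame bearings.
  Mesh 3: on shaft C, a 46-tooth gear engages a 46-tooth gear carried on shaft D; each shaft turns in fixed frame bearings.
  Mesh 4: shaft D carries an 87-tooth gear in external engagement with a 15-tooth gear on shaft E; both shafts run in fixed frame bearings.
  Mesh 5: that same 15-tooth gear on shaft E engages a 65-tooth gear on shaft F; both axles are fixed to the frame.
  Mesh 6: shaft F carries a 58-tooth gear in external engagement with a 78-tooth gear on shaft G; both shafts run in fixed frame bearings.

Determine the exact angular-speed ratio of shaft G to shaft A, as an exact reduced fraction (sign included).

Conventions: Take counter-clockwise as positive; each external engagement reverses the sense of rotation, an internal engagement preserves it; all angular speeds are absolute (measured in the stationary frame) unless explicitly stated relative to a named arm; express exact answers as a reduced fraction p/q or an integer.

44573/20280

class = fixed-axis compound train [6 meshes; 6 ratios multiply, 6 sense flips]
mesh 1 [53T→67T]: running ratio 53/67, sense −
mesh 2 [67T→24T]: running ratio 53/24, sense +
mesh 3 [46T→46T]: running ratio 53/24, sense −
mesh 4 [87T→15T]: running ratio 1537/120, sense +
mesh 5 [15T→65T]: running ratio 1537/520, sense −
mesh 6 [58T→78T]: running ratio 44573/20280, sense +
ω_out/ω_in = 44573/20280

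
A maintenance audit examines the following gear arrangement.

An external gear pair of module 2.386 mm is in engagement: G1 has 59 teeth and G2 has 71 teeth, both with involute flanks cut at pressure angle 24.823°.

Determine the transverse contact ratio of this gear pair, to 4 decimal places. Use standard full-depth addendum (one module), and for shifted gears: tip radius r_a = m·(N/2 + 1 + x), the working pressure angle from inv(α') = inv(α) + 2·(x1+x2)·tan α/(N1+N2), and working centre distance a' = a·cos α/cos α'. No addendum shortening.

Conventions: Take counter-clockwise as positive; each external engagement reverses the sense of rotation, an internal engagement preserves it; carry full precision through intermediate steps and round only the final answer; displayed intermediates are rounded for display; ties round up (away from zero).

1.5674

class = single-mesh tooth geometry [involute pair 59T × 71T, m = 2.386]
base radii: r_b1 = 63.883877, r_b2 = 76.877207
tip radii: r_a1 = 72.773000, r_a2 = 87.089000
no profile shift: α' = α, a' = a
action lengths: √(r_a1²−r_b1²) = 34.853405, √(r_a2²−r_b2²) = 40.919297
base pitch p_b = π·m·cos α = 6.803292
CR = (34.853405 + 40.919297 − 155.090000·sin 24.82300°)/6.803292 = 1.567384
contact ratio ≈ 1.5674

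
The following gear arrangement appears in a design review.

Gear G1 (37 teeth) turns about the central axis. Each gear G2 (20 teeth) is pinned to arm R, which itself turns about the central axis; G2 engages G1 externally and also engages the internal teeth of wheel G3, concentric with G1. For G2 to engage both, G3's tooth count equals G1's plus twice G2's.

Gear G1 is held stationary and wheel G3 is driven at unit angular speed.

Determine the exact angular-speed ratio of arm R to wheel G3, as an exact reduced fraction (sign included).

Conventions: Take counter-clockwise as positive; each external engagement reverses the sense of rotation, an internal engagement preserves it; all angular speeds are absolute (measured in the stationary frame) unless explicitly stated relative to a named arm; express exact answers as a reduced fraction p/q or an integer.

recognized (axles ride arm R): planetary set, 37/20/77 teeth
ring teeth: 37 + 2·20 = 77
37(ω_sun−ω_arm) = −77(ω_ring−ω_arm),  ω_sun = 0, ω_ring = 1
37(0−ω_arm) = −77(1−ω_arm)  ⇒  114·ω_arm = 77  ⇒  ω_arm = 77/114
ω_out/ω_in = 77/114

77/114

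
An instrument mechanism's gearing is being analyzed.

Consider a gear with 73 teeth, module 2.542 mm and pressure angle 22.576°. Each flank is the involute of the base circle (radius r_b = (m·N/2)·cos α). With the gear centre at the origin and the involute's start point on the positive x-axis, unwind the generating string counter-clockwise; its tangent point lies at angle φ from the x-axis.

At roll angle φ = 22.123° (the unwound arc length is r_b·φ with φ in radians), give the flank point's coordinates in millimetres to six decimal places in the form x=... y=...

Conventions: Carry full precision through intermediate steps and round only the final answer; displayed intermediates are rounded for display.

x=91.823491 y=1.619567

single-mesh involute tooth geometry (73T wheel at module 2.542)
pitch radius r_p = m·N/2 = 2.542·73/2 = 92.783000
base radius r_b = r_p·cos α = 92.783000·cos 22.576° = 85.673142
roll angle φ = 22.123° = 0.38611919 rad
x = r_b·(cos φ + φ·sin φ) = 91.823491
y = r_b·(sin φ − φ·cos φ) = 1.619567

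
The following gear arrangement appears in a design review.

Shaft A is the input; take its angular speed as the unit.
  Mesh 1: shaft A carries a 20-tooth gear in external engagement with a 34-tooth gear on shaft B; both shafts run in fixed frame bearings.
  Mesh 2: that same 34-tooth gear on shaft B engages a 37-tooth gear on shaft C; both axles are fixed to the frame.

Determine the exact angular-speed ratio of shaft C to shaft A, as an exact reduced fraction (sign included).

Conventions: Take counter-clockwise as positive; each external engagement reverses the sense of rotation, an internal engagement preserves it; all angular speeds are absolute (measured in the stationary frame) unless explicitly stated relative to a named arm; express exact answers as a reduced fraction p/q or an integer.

20/37

class = fixed-axis compound train [2 meshes; 2 ratios multiply, 2 sense flips]
mesh 1 [20T→34T]: running ratio 10/17, sense −
mesh 2 [34T→37T]: running ratio 20/37, sense +
ω_out/ω_in = 20/37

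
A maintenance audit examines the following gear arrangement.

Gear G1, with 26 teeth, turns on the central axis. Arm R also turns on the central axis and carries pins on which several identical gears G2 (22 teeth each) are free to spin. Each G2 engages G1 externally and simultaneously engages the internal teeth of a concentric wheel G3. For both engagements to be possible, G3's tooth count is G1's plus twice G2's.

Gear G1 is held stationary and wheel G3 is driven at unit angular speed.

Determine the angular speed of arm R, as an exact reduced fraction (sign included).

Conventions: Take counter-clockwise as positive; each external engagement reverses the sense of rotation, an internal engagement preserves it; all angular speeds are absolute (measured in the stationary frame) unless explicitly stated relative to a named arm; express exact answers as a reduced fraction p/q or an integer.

class = planetary set [G3 = 26+2·22 = 70; Willis about the carrier]
ring teeth: 26 + 2·22 = 70
26(ω_sun−ω_arm) = −70(ω_ring−ω_arm),  ω_sun = 0, ω_ring = 1
26(0−ω_arm) = −70(1−ω_arm)  ⇒  96·ω_arm = 70  ⇒  ω_arm = 35/48
exact speed ratio = 35/48

35/48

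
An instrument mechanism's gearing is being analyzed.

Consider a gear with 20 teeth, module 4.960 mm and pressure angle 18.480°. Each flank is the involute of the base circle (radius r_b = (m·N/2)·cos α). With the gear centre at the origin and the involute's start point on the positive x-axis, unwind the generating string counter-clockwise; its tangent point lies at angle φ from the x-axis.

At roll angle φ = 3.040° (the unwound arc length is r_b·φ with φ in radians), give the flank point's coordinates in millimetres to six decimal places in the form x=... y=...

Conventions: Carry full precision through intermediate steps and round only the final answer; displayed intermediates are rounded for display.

single-mesh involute tooth geometry (20T wheel at module 4.960)
pitch radius r_p = m·N/2 = 4.960·20/2 = 49.600000
base radius r_b = r_p·cos α = 49.600000·cos 18.480° = 47.042344
roll angle φ = 3.040° = 0.05305801 rad
x = r_b·(cos φ + φ·sin φ) = 47.108513
y = r_b·(sin φ − φ·cos φ) = 0.002342

x=47.108513 y=0.002342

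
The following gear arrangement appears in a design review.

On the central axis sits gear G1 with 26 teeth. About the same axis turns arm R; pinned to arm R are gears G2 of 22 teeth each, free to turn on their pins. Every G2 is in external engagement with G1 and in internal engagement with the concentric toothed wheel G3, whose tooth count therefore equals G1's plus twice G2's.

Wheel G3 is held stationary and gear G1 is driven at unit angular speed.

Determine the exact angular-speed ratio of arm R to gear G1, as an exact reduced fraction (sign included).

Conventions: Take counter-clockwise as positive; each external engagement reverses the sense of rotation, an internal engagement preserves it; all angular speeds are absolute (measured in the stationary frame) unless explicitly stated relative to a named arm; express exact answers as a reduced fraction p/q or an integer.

topology: planetary set — G1 26T / G2 22T / G3 70T, arm = carrier (Willis)
ring teeth: 26 + 2·22 = 70
26(ω_sun−ω_arm) = −70(ω_ring−ω_arm),  ω_ring = 0, ω_sun = 1
26(1−ω_arm) = −70(0−ω_arm)  ⇒  96·ω_arm = 26  ⇒  ω_arm = 13/48
ω_out/ω_in = 13/48

13/48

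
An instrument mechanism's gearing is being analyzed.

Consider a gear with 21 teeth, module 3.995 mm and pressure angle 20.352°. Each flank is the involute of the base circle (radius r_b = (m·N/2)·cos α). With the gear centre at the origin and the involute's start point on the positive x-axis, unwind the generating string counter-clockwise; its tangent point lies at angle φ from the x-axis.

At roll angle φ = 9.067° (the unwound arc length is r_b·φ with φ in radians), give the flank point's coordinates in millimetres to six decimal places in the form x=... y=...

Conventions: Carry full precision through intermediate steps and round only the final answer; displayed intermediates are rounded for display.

x=39.818245 y=0.051823

recognized (one wheel, involute flank): single-mesh tooth geometry, m = 3.995, N = 21
pitch radius r_p = m·N/2 = 3.995·21/2 = 41.947500
base radius r_b = r_p·cos α = 41.947500·cos 20.352° = 39.328872
roll angle φ = 9.067° = 0.15824900 rad
x = r_b·(cos φ + φ·sin φ) = 39.818245
y = r_b·(sin φ − φ·cos φ) = 0.051823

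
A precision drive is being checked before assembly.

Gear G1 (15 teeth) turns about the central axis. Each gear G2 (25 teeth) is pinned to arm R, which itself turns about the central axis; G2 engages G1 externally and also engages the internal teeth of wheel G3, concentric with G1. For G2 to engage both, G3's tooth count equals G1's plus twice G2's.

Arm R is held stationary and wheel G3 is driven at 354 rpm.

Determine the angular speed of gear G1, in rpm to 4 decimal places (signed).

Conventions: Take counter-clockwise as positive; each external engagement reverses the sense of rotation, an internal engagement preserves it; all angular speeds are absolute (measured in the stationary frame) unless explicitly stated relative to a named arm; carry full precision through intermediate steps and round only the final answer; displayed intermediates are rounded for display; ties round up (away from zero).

-1534.0000 rpm

recognized (axles ride arm R): planetary set, 15/25/65 teeth
normalise by the input: solve with ω_ring = 1, then scale by 354 rpm
ring teeth: 15 + 2·25 = 65
15(ω_sun−ω_arm) = −65(ω_ring−ω_arm),  ω_arm = 0, ω_ring = 1
ω_sun = 0 − (65/15)(1−0) = -13/3
scale: ω_sun = -13/3 × 354 rpm = -1534.0000 rpm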